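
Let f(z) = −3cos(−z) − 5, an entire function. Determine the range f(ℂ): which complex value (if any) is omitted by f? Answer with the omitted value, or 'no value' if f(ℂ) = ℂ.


Little Picard bounds the complement of f(ℂ) to at most one point.
cos is entire and surjective onto ℂ: for every w ∈ ℂ, cos(ζ) = w has a solution ζ ∈ ℂ (e.g., via the complex inverse arccos). With ζ = −z this gives z = ζ/(-1). Then -3·cos(−z) takes every value in -3·ℂ = ℂ, and adding -5 is a bijection of ℂ. So f is surjective and omits no value. (Note: only on the real line is cos bounded by [−1, 1].)

Omitted value: no value.


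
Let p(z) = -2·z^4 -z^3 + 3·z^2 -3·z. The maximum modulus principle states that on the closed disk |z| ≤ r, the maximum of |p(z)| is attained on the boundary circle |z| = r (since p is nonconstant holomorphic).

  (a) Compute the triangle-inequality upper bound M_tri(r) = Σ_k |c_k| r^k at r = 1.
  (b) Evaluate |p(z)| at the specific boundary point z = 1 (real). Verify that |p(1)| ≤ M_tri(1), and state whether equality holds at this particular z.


Coefficients: c_0 = 0, c_1 = -3, c_2 = 3, c_3 = -1, c_4 = -2. Radius r = 1.
Part (a). Triangle bound: M_tri(r) = Σ_k |c_k| r^k
  = |0|·1^0 + |-3|·1^1 + |3|·1^2 + |-1|·1^3 + |-2|·1^4
  = 0 + 3 + 3 + 1 + 2 = 9.
This bounds M(r) := max_{|z|=r} |p(z)| from above; equality holds iff all terms c_k z^k can be made to align in phase at a single z on |z|=r.
Part (b). At z = 1 (real, on the circle |z| = r):
  p(1) = (0)·1^0 + (-3)·1^1 + (3)·1^2 + (-1)·1^3 + (-2)·1^4 = -3.
  |p(1)| = 3.
Check: |p(1)| = 3 ≤ 9 = M_tri(1). ✓ Equality does not hold at z = 1 (the coefficients have mixed signs, so the terms do not all align in phase there).

M_tri(1) = 9; |p(1)| = 3; equality at z=1: no.


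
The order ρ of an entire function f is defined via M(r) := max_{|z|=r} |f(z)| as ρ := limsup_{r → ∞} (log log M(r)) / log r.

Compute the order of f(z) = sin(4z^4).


Write sin(w) = (e^{iw} ± e^{−iw})/(2 or 2i), so |sin(w)| ≤ e^{|w|}. With w = 4z^4, |w| ≤ 4r^4 + 0 on |z|=r, giving M(r) ≤ e^{4r^4 + 0} and ρ ≤ 4. For the lower bound, choose z on |z|=r with 4z^4 purely imaginary of modulus 4r^4; then |sin(4z^4)| grows like e^{4r^4}/2, so ρ ≥ 4. Hence ρ = 4.
Therefore ρ = 4.

Order ρ = 4.


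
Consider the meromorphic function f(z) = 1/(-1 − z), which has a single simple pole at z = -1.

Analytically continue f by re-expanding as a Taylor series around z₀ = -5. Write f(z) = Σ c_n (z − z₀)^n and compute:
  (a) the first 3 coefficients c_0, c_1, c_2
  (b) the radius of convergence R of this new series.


Let w = z − z₀, so z = z₀ + w.
Then -1 − z = -1 − (z₀ + w) = (-1 − z₀) − w = 4 − w.
f(z) = 1/(4 − w) = (1/(4)) · 1/(1 − w/(4)) = Σ_{n≥0} w^n / (4)^(n+1).
So c_n = 1/(4)^(n+1):
  c_0 = 1/(4)^1 = 1/4.
  c_1 = 1/(4)^2 = 1/16.
  c_2 = 1/(4)^3 = 1/64.
The series is valid for |w/d| < 1, i.e. |z − z₀| < |d|.
Radius of convergence: R = |-1 − z₀| = |4| = 4 (distance from z₀ to the singularity z = -1).

c_0 = 1/4, c_1 = 1/16, c_2 = 1/64; R = 4.


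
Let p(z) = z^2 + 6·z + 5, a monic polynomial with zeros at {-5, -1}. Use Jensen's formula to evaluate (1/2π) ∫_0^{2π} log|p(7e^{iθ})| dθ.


Zeros: -5, -1; r = 7.
Inside |z| < r: -5, -1. Outside (|z| ≥ r): ∅.
p(0) = 5, so log|p(0)| = log(5) = 1.6094.
Apply Jensen: I(r) = log|p(0)| + Σ_k log(r/|z_k|), summed over zeros inside |z| < r.
  log(r/|z_k|) for z_k = -5: log(7/5) = 0.3365
  log(r/|z_k|) for z_k = -1: log(7/1) = 1.9459
Sum over inside zeros: 2.2824.
I(r) = log|p(0)| + (inside sum) = 1.6094 + 2.2824 = 3.8918.
Closed form (all zeros inside, monic): I(r) = n·log(r) = 2·log(7) = 3.8918. ✓

I(r) ≈ 3.8918.


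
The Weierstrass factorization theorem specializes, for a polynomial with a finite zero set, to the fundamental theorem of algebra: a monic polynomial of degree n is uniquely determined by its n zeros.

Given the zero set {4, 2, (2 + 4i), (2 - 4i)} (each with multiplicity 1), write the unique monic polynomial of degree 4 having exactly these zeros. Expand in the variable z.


The polynomial is p(z) = ∏_{α ∈ S} (z − α), where S = {4, 2, (2 + 4i), (2 - 4i)}.
Expanding the product yields: p(z) = z^4 -10·z^3 + 52·z^2 -152·z + 160.
Note conjugate pairs combine to real quadratics: (z − (2+4i))(z − (2−4i)) = z² − 4z + 20.
The resulting polynomial has degree 4 and real coefficients as required.

p(z) = z^4 -10·z^3 + 52·z^2 -152·z + 160.


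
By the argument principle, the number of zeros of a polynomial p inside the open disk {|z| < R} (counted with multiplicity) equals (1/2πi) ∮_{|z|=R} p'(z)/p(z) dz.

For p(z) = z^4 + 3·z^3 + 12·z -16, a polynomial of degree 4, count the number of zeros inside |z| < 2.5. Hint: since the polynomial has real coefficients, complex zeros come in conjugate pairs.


The zeros of p are: -4, 1, (0 + 2i), (0 - 2i).
Their magnitudes are: 4, 1, 2, 2.
Zeros with |z| < R = 2.5: 1, (0 + 2i), (0 - 2i).
Count = 3.
By the argument principle, (1/2πi) ∮_{|z|=R} p'(z)/p(z) dz equals exactly this count.

Number of zeros inside |z| < 2.5: 3.


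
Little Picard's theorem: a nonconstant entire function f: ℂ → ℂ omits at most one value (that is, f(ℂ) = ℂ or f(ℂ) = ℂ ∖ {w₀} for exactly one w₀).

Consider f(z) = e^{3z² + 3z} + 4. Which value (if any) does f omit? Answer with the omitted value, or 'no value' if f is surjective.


Little Picard bounds the complement of f(ℂ) to at most one point.
The exponent g(z) = 3z² + 3z is a nonconstant polynomial, hence surjective onto ℂ. So e^{g(z)} takes every value in {e^w : w ∈ ℂ} = ℂ ∖ {0}. Adding 4 shifts the range to ℂ ∖ {4}. f omits exactly 4.

Omitted value: 4.


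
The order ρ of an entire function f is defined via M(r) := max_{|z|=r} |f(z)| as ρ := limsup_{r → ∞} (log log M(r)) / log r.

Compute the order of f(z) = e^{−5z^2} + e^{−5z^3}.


Each summand is entire of order 2 and 3 respectively (as in the single-exponential case). The order of a sum is at most the max of the orders, so ρ ≤ 3. For the lower bound: on |z|=r choose arg z so that -5z^3 is real positive; then |e^{-5z^3}| = e^{5r^3} while |e^{-5z^2}| ≤ e^{5r^2} = o(e^{5r^3}). So |f| ≥ e^{5r^3}(1 − o(1)) and ρ ≥ 3. Hence ρ = max(2, 3) = 3.
Therefore ρ = 3.

Order ρ = 3.


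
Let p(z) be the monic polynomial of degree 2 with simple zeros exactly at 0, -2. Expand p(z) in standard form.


The polynomial is p(z) = ∏_{α ∈ S} (z − α), where S = {0, -2}.
Expanding the product yields: p(z) = z^2 + 2·z.
The resulting polynomial has degree 2 and real coefficients as required.

p(z) = z^2 + 2·z.


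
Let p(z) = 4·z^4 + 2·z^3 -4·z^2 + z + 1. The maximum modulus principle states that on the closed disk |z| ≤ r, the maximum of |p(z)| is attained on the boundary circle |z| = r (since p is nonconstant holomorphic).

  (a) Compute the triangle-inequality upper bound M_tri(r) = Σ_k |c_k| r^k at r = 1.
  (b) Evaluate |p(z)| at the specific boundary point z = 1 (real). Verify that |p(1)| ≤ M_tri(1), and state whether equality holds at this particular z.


Coefficients: c_0 = 1, c_1 = 1, c_2 = -4, c_3 = 2, c_4 = 4. Radius r = 1.
Part (a). Triangle bound: M_tri(r) = Σ_k |c_k| r^k
  = |1|·1^0 + |1|·1^1 + |-4|·1^2 + |2|·1^3 + |4|·1^4
  = 1 + 1 + 4 + 2 + 4 = 12.
This bounds M(r) := max_{|z|=r} |p(z)| from above; equality holds iff all terms c_k z^k can be made to align in phase at a single z on |z|=r.
Part (b). At z = 1 (real, on the circle |z| = r):
  p(1) = (1)·1^0 + (1)·1^1 + (-4)·1^2 + (2)·1^3 + (4)·1^4 = 4.
  |p(1)| = 4.
Check: |p(1)| = 4 ≤ 12 = M_tri(1). ✓ Equality does not hold at z = 1 (the coefficients have mixed signs, so the terms do not all align in phase there).

M_tri(1) = 12; |p(1)| = 4; equality at z=1: no.


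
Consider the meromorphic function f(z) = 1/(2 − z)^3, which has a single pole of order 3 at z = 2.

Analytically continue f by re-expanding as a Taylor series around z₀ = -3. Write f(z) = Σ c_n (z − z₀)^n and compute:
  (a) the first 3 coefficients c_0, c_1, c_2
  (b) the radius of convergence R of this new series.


Let w = z − z₀, so z = z₀ + w.
Then 2 − z = 2 − (z₀ + w) = (2 − z₀) − w = 5 − w.
f(z) = 1/(5 − w)^3 = (1/(5)^3) · (1 − w/(5))^{−3}.
By the binomial series (1−u)^{−3} = Σ_{n≥0} C(n+2, 2) u^n for |u|<1, with u = w/(5):
  c_n = C(n+2, 2) / (5)^(n+3).
  c_0 = 1/(5)^3 = 1/125.
  c_1 = 3/(5)^4 = 3/625.
  c_2 = 6/(5)^5 = 6/3125.
The series is valid for |w/d| < 1, i.e. |z − z₀| < |d|.
Radius of convergence: R = |2 − z₀| = |5| = 5 (distance from z₀ to the singularity z = 2).

c_0 = 1/125, c_1 = 3/625, c_2 = 6/3125; R = 5.


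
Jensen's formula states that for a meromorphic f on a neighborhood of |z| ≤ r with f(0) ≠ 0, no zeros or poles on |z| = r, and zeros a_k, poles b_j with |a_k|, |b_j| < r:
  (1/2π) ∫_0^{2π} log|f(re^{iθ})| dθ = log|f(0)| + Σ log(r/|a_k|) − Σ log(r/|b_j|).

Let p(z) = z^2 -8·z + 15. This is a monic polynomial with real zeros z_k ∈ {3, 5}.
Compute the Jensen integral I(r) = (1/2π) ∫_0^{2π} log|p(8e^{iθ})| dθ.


Zeros: 3, 5; r = 8.
Inside |z| < r: 3, 5. Outside (|z| ≥ r): ∅.
p(0) = 15, so log|p(0)| = log(15) = 2.7081.
Apply Jensen: I(r) = log|p(0)| + Σ_k log(r/|z_k|), summed over zeros inside |z| < r.
  log(r/|z_k|) for z_k = 3: log(8/3) = 0.9808
  log(r/|z_k|) for z_k = 5: log(8/5) = 0.4700
Sum over inside zeros: 1.4508.
I(r) = log|p(0)| + (inside sum) = 2.7081 + 1.4508 = 4.1589.
Closed form (all zeros inside, monic): I(r) = n·log(r) = 2·log(8) = 4.1589. ✓

I(r) ≈ 4.1589.


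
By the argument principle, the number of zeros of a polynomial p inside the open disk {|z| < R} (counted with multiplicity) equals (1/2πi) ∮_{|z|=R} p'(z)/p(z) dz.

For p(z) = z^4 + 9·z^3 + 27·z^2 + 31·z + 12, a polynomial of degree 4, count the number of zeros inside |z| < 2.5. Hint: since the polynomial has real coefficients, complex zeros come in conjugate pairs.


The zeros of p are: -3, -4, -1, -1.
Their magnitudes are: 3, 4, 1, 1.
Zeros with |z| < R = 2.5: -1, -1.
Count = 2.
By the argument principle, (1/2πi) ∮_{|z|=R} p'(z)/p(z) dz equals exactly this count.

Number of zeros inside |z| < 2.5: 2.


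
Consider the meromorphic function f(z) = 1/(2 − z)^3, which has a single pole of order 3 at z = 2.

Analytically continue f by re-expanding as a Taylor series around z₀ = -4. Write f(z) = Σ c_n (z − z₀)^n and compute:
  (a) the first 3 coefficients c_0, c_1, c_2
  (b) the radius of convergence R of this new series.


Let w = z − z₀, so z = z₀ + w.
Then 2 − z = 2 − (z₀ + w) = (2 − z₀) − w = 6 − w.
f(z) = 1/(6 − w)^3 = (1/(6)^3) · (1 − w/(6))^{−3}.
By the binomial series (1−u)^{−3} = Σ_{n≥0} C(n+2, 2) u^n for |u|<1, with u = w/(6):
  c_n = C(n+2, 2) / (6)^(n+3).
  c_0 = 1/(6)^3 = 1/216.
  c_1 = 3/(6)^4 = 1/432.
  c_2 = 6/(6)^5 = 1/1296.
The series is valid for |w/d| < 1, i.e. |z − z₀| < |d|.
Radius of convergence: R = |2 − z₀| = |6| = 6 (distance from z₀ to the singularity z = 2).

c_0 = 1/216, c_1 = 1/432, c_2 = 1/1296; R = 6.


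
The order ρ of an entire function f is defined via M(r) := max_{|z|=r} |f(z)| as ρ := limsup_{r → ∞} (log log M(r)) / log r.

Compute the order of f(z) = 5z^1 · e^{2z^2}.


M(r) = max_{|z|=r} |5|·|z|^1·|e^{2z^2}| = 5·r^1 · e^{2r^2} (the factors attain their maxima compatibly on |z|=r). Then log M(r) = log 5 + 1·log r + 2r^2, dominated by the last term, so log log M(r) ~ 2·log r. The polynomial factor 5z^1 contributes only a log r term and does not affect the order. ρ = 2.
Therefore ρ = 2.

Order ρ = 2.


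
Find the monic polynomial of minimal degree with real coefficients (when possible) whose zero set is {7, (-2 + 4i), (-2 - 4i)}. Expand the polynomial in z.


The polynomial is p(z) = ∏_{α ∈ S} (z − α), where S = {7, (-2 + 4i), (-2 - 4i)}.
Expanding the product yields: p(z) = z^3 -3·z^2 -8·z -140.
Note conjugate pairs combine to real quadratics: (z − (-2+4i))(z − (-2−4i)) = z² + 4z + 20.
The resulting polynomial has degree 3 and real coefficients as required.

p(z) = z^3 -3·z^2 -8·z -140.


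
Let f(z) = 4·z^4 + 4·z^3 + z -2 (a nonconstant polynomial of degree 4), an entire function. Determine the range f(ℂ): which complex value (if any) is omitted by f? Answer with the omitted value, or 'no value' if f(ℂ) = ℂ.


Little Picard bounds the complement of f(ℂ) to at most one point.
For every w ∈ ℂ, the equation p(z) − w = 0 is a nonconstant polynomial in z and hence has at least one root by the fundamental theorem of algebra. So p is surjective onto ℂ, omitting no value.

Omitted value: no value.


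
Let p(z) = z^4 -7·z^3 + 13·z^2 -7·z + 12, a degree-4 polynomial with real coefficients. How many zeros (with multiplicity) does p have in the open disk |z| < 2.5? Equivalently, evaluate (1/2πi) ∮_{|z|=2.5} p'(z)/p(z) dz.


The zeros of p are: 3, (0 + 1i), (0 - 1i), 4.
Their magnitudes are: 3, 1, 1, 4.
Zeros with |z| < R = 2.5: (0 + 1i), (0 - 1i).
Count = 2.
By the argument principle, (1/2πi) ∮_{|z|=R} p'(z)/p(z) dz equals exactly this count.

Number of zeros inside |z| < 2.5: 2.


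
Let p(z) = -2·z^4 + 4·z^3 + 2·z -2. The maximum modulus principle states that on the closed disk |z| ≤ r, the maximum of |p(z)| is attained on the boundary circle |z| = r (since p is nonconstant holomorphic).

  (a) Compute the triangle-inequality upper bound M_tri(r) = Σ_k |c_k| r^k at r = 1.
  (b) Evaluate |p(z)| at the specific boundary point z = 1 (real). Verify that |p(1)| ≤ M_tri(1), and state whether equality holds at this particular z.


Coefficients: c_0 = -2, c_1 = 2, c_2 = 0, c_3 = 4, c_4 = -2. Radius r = 1.
Part (a). Triangle bound: M_tri(r) = Σ_k |c_k| r^k
  = |-2|·1^0 + |2|·1^1 + |0|·1^2 + |4|·1^3 + |-2|·1^4
  = 2 + 2 + 0 + 4 + 2 = 10.
This bounds M(r) := max_{|z|=r} |p(z)| from above; equality holds iff all terms c_k z^k can be made to align in phase at a single z on |z|=r.
Part (b). At z = 1 (real, on the circle |z| = r):
  p(1) = (-2)·1^0 + (2)·1^1 + (0)·1^2 + (4)·1^3 + (-2)·1^4 = 2.
  |p(1)| = 2.
Check: |p(1)| = 2 ≤ 10 = M_tri(1). ✓ Equality does not hold at z = 1 (the coefficients have mixed signs, so the terms do not all align in phase there).

M_tri(1) = 10; |p(1)| = 2; equality at z=1: no.


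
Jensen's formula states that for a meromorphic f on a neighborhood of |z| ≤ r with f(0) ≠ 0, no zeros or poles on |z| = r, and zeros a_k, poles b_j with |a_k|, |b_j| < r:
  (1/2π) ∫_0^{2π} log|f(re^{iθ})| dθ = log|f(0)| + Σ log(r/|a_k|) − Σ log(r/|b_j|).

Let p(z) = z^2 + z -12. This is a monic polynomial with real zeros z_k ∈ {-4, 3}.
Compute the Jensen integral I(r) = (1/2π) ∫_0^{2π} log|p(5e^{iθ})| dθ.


Zeros: -4, 3; r = 5.
Inside |z| < r: -4, 3. Outside (|z| ≥ r): ∅.
p(0) = -12, so log|p(0)| = log(12) = 2.4849.
Apply Jensen: I(r) = log|p(0)| + Σ_k log(r/|z_k|), summed over zeros inside |z| < r.
  log(r/|z_k|) for z_k = -4: log(5/4) = 0.2231
  log(r/|z_k|) for z_k = 3: log(5/3) = 0.5108
Sum over inside zeros: 0.7340.
I(r) = log|p(0)| + (inside sum) = 2.4849 + 0.7340 = 3.2189.
Closed form (all zeros inside, monic): I(r) = n·log(r) = 2·log(5) = 3.2189. ✓

I(r) ≈ 3.2189.


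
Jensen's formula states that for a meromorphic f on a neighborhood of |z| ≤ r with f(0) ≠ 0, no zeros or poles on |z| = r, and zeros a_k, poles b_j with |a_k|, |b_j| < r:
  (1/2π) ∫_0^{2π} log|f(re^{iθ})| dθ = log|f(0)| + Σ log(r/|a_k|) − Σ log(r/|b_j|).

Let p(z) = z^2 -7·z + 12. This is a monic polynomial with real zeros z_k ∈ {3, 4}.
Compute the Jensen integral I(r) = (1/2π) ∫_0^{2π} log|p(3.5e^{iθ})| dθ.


Zeros: 3, 4; r = 3.5.
Inside |z| < r: 3. Outside (|z| ≥ r): 4.
p(0) = 12, so log|p(0)| = log(12) = 2.4849.
Apply Jensen: I(r) = log|p(0)| + Σ_k log(r/|z_k|), summed over zeros inside |z| < r.
  log(r/|z_k|) for z_k = 3: log(3.5/3) = 0.1542
  Outside zeros (4) contribute nothing to the Jensen sum.
Sum over inside zeros: 0.1542.
I(r) = log|p(0)| + (inside sum) = 2.4849 + 0.1542 = 2.6391.
Note: since some zeros are outside |z| ≤ r, the simplified n·log(r) form does NOT apply — only the inside zeros contribute.

I(r) ≈ 2.6391.


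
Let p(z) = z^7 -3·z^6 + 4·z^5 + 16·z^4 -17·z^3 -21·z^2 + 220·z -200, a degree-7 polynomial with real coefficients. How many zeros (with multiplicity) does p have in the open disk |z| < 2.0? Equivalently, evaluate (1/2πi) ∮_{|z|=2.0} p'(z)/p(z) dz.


The zeros of p are: (1 + 2i), (1 - 2i), (2 + 2i), (2 - 2i), 1, (-2 + 1i), (-2 - 1i).
Their magnitudes are: 2.236, 2.236, 2.828, 2.828, 1, 2.236, 2.236.
Zeros with |z| < R = 2.0: 1.
Count = 1.
By the argument principle, (1/2πi) ∮_{|z|=R} p'(z)/p(z) dz equals exactly this count.

Number of zeros inside |z| < 2.0: 1.


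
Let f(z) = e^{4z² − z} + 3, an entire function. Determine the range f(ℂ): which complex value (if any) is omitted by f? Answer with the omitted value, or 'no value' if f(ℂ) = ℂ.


Little Picard bounds the complement of f(ℂ) to at most one point.
The exponent g(z) = 4z² − z is a nonconstant polynomial, hence surjective onto ℂ. So e^{g(z)} takes every value in {e^w : w ∈ ℂ} = ℂ ∖ {0}. Adding 3 shifts the range to ℂ ∖ {3}. f omits exactly 3.

Omitted value: 3.


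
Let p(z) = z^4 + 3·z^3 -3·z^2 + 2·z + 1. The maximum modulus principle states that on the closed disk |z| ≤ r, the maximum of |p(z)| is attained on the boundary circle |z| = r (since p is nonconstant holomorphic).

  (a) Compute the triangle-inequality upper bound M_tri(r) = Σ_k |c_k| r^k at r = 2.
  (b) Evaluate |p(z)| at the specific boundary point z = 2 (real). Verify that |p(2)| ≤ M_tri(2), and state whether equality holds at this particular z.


Coefficients: c_0 = 1, c_1 = 2, c_2 = -3, c_3 = 3, c_4 = 1. Radius r = 2.
Part (a). Triangle bound: M_tri(r) = Σ_k |c_k| r^k
  = |1|·2^0 + |2|·2^1 + |-3|·2^2 + |3|·2^3 + |1|·2^4
  = 1 + 4 + 12 + 24 + 16 = 57.
This bounds M(r) := max_{|z|=r} |p(z)| from above; equality holds iff all terms c_k z^k can be made to align in phase at a single z on |z|=r.
Part (b). At z = 2 (real, on the circle |z| = r):
  p(2) = (1)·2^0 + (2)·2^1 + (-3)·2^2 + (3)·2^3 + (1)·2^4 = 33.
  |p(2)| = 33.
Check: |p(2)| = 33 ≤ 57 = M_tri(2). ✓ Equality does not hold at z = 2 (the coefficients have mixed signs, so the terms do not all align in phase there).

M_tri(2) = 57; |p(2)| = 33; equality at z=2: no.


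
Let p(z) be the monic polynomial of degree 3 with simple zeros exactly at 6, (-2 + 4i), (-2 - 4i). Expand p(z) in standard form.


The polynomial is p(z) = ∏_{α ∈ S} (z − α), where S = {6, (-2 + 4i), (-2 - 4i)}.
Expanding the product yields: p(z) = z^3 -2·z^2 -4·z -120.
Note conjugate pairs combine to real quadratics: (z − (-2+4i))(z − (-2−4i)) = z² + 4z + 20.
The resulting polynomial has degree 3 and real coefficients as required.

p(z) = z^3 -2·z^2 -4·z -120.


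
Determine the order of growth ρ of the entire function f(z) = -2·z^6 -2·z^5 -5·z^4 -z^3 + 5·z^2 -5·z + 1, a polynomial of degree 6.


|f(z)| ≤ Σ|c_k|·r^k = O(r^6) as r → ∞. Polynomial growth is O(e^{r^ε}) for every ε > 0 (since r^6/e^{r^ε} → 0), so ρ ≤ ε for all ε > 0, i.e. ρ = 0. Every nonconstant polynomial has order 0.
Therefore ρ = 0.

Order ρ = 0.


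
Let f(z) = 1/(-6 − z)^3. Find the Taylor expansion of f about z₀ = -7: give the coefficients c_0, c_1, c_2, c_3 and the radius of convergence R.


Let w = z − z₀, so z = z₀ + w.
Then -6 − z = -6 − (z₀ + w) = (-6 − z₀) − w = 1 − w.
f(z) = 1/(1 − w)^3 = (1/(1)^3) · (1 − w/(1))^{−3}.
By the binomial series (1−u)^{−3} = Σ_{n≥0} C(n+2, 2) u^n for |u|<1, with u = w/(1):
  c_n = C(n+2, 2) / (1)^(n+3).
  c_0 = 1/(1)^3 = 1.
  c_1 = 3/(1)^4 = 3.
  c_2 = 6/(1)^5 = 6.
  c_3 = 10/(1)^6 = 10.
The series is valid for |w/d| < 1, i.e. |z − z₀| < |d|.
Radius of convergence: R = |-6 − z₀| = |1| = 1 (distance from z₀ to the singularity z = -6).

c_0 = 1, c_1 = 3, c_2 = 6, c_3 = 10; R = 1.


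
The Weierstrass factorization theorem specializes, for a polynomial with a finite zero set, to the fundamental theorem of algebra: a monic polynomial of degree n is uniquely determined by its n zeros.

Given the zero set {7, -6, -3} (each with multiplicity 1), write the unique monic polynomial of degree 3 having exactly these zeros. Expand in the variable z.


The polynomial is p(z) = ∏_{α ∈ S} (z − α), where S = {7, -6, -3}.
Expanding the product yields: p(z) = z^3 + 2·z^2 -45·z -126.
The resulting polynomial has degree 3 and real coefficients as required.

p(z) = z^3 + 2·z^2 -45·z -126.


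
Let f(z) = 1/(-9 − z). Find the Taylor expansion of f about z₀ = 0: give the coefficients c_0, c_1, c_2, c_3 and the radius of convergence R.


Let w = z − z₀, so z = z₀ + w.
Then -9 − z = -9 − (z₀ + w) = (-9 − z₀) − w = -9 − w.
f(z) = 1/(-9 − w) = (1/(-9)) · 1/(1 − w/(-9)) = Σ_{n≥0} w^n / (-9)^(n+1).
So c_n = 1/(-9)^(n+1):
  c_0 = 1/(-9)^1 = -1/9.
  c_1 = 1/(-9)^2 = 1/81.
  c_2 = 1/(-9)^3 = -1/729.
  c_3 = 1/(-9)^4 = 1/6561.
The series is valid for |w/d| < 1, i.e. |z − z₀| < |d|.
Radius of convergence: R = |-9 − z₀| = |-9| = 9 (distance from z₀ to the singularity z = -9).

c_0 = -1/9, c_1 = 1/81, c_2 = -1/729, c_3 = 1/6561; R = 9.


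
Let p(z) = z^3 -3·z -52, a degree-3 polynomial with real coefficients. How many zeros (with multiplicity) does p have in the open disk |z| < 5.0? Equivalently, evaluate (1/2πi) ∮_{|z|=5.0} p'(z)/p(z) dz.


The zeros of p are: 4, (-2 + 3i), (-2 - 3i).
Their magnitudes are: 4, 3.606, 3.606.
Zeros with |z| < R = 5.0: 4, (-2 + 3i), (-2 - 3i).
Count = 3.
By the argument principle, (1/2πi) ∮_{|z|=R} p'(z)/p(z) dz equals exactly this count.

Number of zeros inside |z| < 5.0: 3.


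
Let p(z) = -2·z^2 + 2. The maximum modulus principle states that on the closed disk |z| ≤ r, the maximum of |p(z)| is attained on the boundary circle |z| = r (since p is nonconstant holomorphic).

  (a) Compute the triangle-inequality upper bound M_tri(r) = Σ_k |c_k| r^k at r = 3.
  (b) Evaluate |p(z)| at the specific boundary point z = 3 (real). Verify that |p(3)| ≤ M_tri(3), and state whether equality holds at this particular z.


Coefficients: c_0 = 2, c_1 = 0, c_2 = -2. Radius r = 3.
Part (a). Triangle bound: M_tri(r) = Σ_k |c_k| r^k
  = |2|·3^0 + |0|·3^1 + |-2|·3^2
  = 2 + 0 + 18 = 20.
This bounds M(r) := max_{|z|=r} |p(z)| from above; equality holds iff all terms c_k z^k can be made to align in phase at a single z on |z|=r.
Part (b). At z = 3 (real, on the circle |z| = r):
  p(3) = (2)·3^0 + (0)·3^1 + (-2)·3^2 = -16.
  |p(3)| = 16.
Check: |p(3)| = 16 ≤ 20 = M_tri(3). ✓ Equality does not hold at z = 3 (the coefficients have mixed signs, so the terms do not all align in phase there).

M_tri(3) = 20; |p(3)| = 16; equality at z=3: no.


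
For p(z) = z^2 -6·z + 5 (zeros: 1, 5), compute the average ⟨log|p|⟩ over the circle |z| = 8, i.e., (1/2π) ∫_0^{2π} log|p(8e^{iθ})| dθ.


Zeros: 1, 5; r = 8.
Inside |z| < r: 1, 5. Outside (|z| ≥ r): ∅.
p(0) = 5, so log|p(0)| = log(5) = 1.6094.
Apply Jensen: I(r) = log|p(0)| + Σ_k log(r/|z_k|), summed over zeros inside |z| < r.
  log(r/|z_k|) for z_k = 1: log(8/1) = 2.0794
  log(r/|z_k|) for z_k = 5: log(8/5) = 0.4700
Sum over inside zeros: 2.5494.
I(r) = log|p(0)| + (inside sum) = 1.6094 + 2.5494 = 4.1589.
Closed form (all zeros inside, monic): I(r) = n·log(r) = 2·log(8) = 4.1589. ✓

I(r) ≈ 4.1589.


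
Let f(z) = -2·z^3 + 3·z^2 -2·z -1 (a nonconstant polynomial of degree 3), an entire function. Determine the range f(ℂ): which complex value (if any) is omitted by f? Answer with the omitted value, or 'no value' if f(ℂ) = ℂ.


Little Picard bounds the complement of f(ℂ) to at most one point.
For every w ∈ ℂ, the equation p(z) − w = 0 is a nonconstant polynomial in z and hence has at least one root by the fundamental theorem of algebra. So p is surjective onto ℂ, omitting no value.

Omitted value: no value.


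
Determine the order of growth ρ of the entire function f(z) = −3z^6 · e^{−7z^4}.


M(r) = max_{|z|=r} |-3|·|z|^6·|e^{−7z^4}| = 3·r^6 · e^{7r^4} (the factors attain their maxima compatibly on |z|=r). Then log M(r) = log 3 + 6·log r + 7r^4, dominated by the last term, so log log M(r) ~ 4·log r. The polynomial factor -3z^6 contributes only a log r term and does not affect the order. ρ = 4.
Therefore ρ = 4.

Order ρ = 4.


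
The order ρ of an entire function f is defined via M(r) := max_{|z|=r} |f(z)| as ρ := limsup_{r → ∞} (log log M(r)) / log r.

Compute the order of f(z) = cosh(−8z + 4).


cosh(w) is a linear combination of e^{iw} and e^{−iw} (or e^w, e^{−w} in the hyperbolic case), so |cosh(w)| ≤ e^{|w|}. With w = −8z + 4, |w| ≤ 8|z| + 4 = 8r + 4 on |z| = r, giving M(r) ≤ e^{8r + 4}, so ρ ≤ 1. On a suitable ray (z = it for sin/cos; z = t for sinh/cosh, t real → ∞), |cosh(−8z + 4)| grows like e^{8|t|}/2, so ρ ≥ 1. Hence ρ = 1.
Therefore ρ = 1.

Order ρ = 1.


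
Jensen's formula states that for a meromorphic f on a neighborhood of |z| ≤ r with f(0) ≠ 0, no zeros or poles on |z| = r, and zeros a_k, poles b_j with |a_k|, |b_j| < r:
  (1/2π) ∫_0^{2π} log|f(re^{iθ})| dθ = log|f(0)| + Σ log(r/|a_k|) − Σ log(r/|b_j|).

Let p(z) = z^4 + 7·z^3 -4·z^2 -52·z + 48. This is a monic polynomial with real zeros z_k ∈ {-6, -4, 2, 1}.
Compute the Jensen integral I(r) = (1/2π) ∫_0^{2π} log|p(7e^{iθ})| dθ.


Zeros: -6, -4, 1, 2; r = 7.
Inside |z| < r: -6, -4, 1, 2. Outside (|z| ≥ r): ∅.
p(0) = 48, so log|p(0)| = log(48) = 3.8712.
Apply Jensen: I(r) = log|p(0)| + Σ_k log(r/|z_k|), summed over zeros inside |z| < r.
  log(r/|z_k|) for z_k = -6: log(7/6) = 0.1542
  log(r/|z_k|) for z_k = -4: log(7/4) = 0.5596
  log(r/|z_k|) for z_k = 2: log(7/2) = 1.2528
  log(r/|z_k|) for z_k = 1: log(7/1) = 1.9459
Sum over inside zeros: 3.9124.
I(r) = log|p(0)| + (inside sum) = 3.8712 + 3.9124 = 7.7836.
Closed form (all zeros inside, monic): I(r) = n·log(r) = 4·log(7) = 7.7836. ✓

I(r) ≈ 7.7836.


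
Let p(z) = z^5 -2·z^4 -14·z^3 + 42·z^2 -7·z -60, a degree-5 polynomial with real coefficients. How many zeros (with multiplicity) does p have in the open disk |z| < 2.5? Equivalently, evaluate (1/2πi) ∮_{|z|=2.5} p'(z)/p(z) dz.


The zeros of p are: (2 + 1i), (2 - 1i), 3, -1, -4.
Their magnitudes are: 2.236, 2.236, 3, 1, 4.
Zeros with |z| < R = 2.5: (2 + 1i), (2 - 1i), -1.
Count = 3.
By the argument principle, (1/2πi) ∮_{|z|=R} p'(z)/p(z) dz equals exactly this count.

Number of zeros inside |z| < 2.5: 3.


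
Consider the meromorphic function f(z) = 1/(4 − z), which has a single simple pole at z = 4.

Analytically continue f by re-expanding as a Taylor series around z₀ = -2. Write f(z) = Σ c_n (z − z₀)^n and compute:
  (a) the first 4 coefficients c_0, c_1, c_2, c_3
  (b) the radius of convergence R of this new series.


Let w = z − z₀, so z = z₀ + w.
Then 4 − z = 4 − (z₀ + w) = (4 − z₀) − w = 6 − w.
f(z) = 1/(6 − w) = (1/(6)) · 1/(1 − w/(6)) = Σ_{n≥0} w^n / (6)^(n+1).
So c_n = 1/(6)^(n+1):
  c_0 = 1/(6)^1 = 1/6.
  c_1 = 1/(6)^2 = 1/36.
  c_2 = 1/(6)^3 = 1/216.
  c_3 = 1/(6)^4 = 1/1296.
The series is valid for |w/d| < 1, i.e. |z − z₀| < |d|.
Radius of convergence: R = |4 − z₀| = |6| = 6 (distance from z₀ to the singularity z = 4).

c_0 = 1/6, c_1 = 1/36, c_2 = 1/216, c_3 = 1/1296; R = 6.


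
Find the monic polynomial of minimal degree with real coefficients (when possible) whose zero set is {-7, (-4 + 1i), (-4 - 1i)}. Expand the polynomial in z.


The polynomial is p(z) = ∏_{α ∈ S} (z − α), where S = {-7, (-4 + 1i), (-4 - 1i)}.
Expanding the product yields: p(z) = z^3 + 15·z^2 + 73·z + 119.
Note conjugate pairs combine to real quadratics: (z − (-4+1i))(z − (-4−1i)) = z² + 8z + 17.
The resulting polynomial has degree 3 and real coefficients as required.

p(z) = z^3 + 15·z^2 + 73·z + 119.


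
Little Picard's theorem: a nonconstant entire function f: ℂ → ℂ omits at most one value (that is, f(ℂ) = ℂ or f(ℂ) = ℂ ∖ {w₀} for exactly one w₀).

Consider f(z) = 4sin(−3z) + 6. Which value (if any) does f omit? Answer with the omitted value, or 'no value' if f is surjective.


Little Picard bounds the complement of f(ℂ) to at most one point.
sin is entire and surjective onto ℂ: for every w ∈ ℂ, sin(ζ) = w has a solution ζ ∈ ℂ (e.g., via the complex inverse arcsin). With ζ = −3z this gives z = ζ/(-3). Then 4·sin(−3z) takes every value in 4·ℂ = ℂ, and adding 6 is a bijection of ℂ. So f is surjective and omits no value. (Note: only on the real line is sin bounded by [−1, 1].)

Omitted value: no value.


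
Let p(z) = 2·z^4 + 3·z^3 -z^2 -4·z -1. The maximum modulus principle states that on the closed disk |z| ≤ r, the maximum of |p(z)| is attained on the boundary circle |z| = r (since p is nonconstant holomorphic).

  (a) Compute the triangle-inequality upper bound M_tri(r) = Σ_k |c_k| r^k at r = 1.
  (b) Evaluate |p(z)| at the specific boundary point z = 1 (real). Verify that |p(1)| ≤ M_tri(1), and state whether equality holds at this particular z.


Coefficients: c_0 = -1, c_1 = -4, c_2 = -1, c_3 = 3, c_4 = 2. Radius r = 1.
Part (a). Triangle bound: M_tri(r) = Σ_k |c_k| r^k
  = |-1|·1^0 + |-4|·1^1 + |-1|·1^2 + |3|·1^3 + |2|·1^4
  = 1 + 4 + 1 + 3 + 2 = 11.
This bounds M(r) := max_{|z|=r} |p(z)| from above; equality holds iff all terms c_k z^k can be made to align in phase at a single z on |z|=r.
Part (b). At z = 1 (real, on the circle |z| = r):
  p(1) = (-1)·1^0 + (-4)·1^1 + (-1)·1^2 + (3)·1^3 + (2)·1^4 = -1.
  |p(1)| = 1.
Check: |p(1)| = 1 ≤ 11 = M_tri(1). ✓ Equality does not hold at z = 1 (the coefficients have mixed signs, so the terms do not all align in phase there).

M_tri(1) = 11; |p(1)| = 1; equality at z=1: no.


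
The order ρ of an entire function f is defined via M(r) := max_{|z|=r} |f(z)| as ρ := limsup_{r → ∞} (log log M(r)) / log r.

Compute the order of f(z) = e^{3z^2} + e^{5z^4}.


Each summand is entire of order 2 and 4 respectively (as in the single-exponential case). The order of a sum is at most the max of the orders, so ρ ≤ 4. For the lower bound: on |z|=r choose arg z so that 5z^4 is real positive; then |e^{5z^4}| = e^{5r^4} while |e^{3z^2}| ≤ e^{3r^2} = o(e^{5r^4}). So |f| ≥ e^{5r^4}(1 − o(1)) and ρ ≥ 4. Hence ρ = max(2, 4) = 4.
Therefore ρ = 4.

Order ρ = 4.


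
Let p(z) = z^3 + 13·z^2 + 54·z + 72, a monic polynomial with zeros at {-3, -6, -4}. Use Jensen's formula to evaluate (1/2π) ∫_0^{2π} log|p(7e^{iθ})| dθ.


Zeros: -6, -4, -3; r = 7.
Inside |z| < r: -6, -4, -3. Outside (|z| ≥ r): ∅.
p(0) = 72, so log|p(0)| = log(72) = 4.2767.
Apply Jensen: I(r) = log|p(0)| + Σ_k log(r/|z_k|), summed over zeros inside |z| < r.
  log(r/|z_k|) for z_k = -3: log(7/3) = 0.8473
  log(r/|z_k|) for z_k = -6: log(7/6) = 0.1542
  log(r/|z_k|) for z_k = -4: log(7/4) = 0.5596
Sum over inside zeros: 1.5611.
I(r) = log|p(0)| + (inside sum) = 4.2767 + 1.5611 = 5.8377.
Closed form (all zeros inside, monic): I(r) = n·log(r) = 3·log(7) = 5.8377. ✓

I(r) ≈ 5.8377.


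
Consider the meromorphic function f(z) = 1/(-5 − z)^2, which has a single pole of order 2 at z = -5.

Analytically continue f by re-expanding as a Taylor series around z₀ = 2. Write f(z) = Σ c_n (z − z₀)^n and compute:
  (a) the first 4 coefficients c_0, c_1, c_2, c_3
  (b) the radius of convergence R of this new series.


Let w = z − z₀, so z = z₀ + w.
Then -5 − z = -5 − (z₀ + w) = (-5 − z₀) − w = -7 − w.
f(z) = 1/(-7 − w)^2 = (1/(-7)^2) · (1 − w/(-7))^{−2}.
By the binomial series (1−u)^{−2} = Σ_{n≥0} C(n+1, 1) u^n for |u|<1, with u = w/(-7):
  c_n = C(n+1, 1) / (-7)^(n+2).
  c_0 = 1/(-7)^2 = 1/49.
  c_1 = 2/(-7)^3 = -2/343.
  c_2 = 3/(-7)^4 = 3/2401.
  c_3 = 4/(-7)^5 = -4/16807.
The series is valid for |w/d| < 1, i.e. |z − z₀| < |d|.
Radius of convergence: R = |-5 − z₀| = |-7| = 7 (distance from z₀ to the singularity z = -5).

c_0 = 1/49, c_1 = -2/343, c_2 = 3/2401, c_3 = -4/16807; R = 7.


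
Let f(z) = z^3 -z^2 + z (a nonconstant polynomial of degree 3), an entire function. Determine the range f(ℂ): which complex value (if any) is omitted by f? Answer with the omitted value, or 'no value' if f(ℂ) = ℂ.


Little Picard bounds the complement of f(ℂ) to at most one point.
For every w ∈ ℂ, the equation p(z) − w = 0 is a nonconstant polynomial in z and hence has at least one root by the fundamental theorem of algebra. So p is surjective onto ℂ, omitting no value.

Omitted value: no value.


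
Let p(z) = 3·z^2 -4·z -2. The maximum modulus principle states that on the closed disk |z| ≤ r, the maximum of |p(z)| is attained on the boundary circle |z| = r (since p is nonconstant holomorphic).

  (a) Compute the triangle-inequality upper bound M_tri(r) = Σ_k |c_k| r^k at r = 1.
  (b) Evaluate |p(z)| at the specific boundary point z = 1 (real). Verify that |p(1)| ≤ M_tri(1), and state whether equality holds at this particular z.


Coefficients: c_0 = -2, c_1 = -4, c_2 = 3. Radius r = 1.
Part (a). Triangle bound: M_tri(r) = Σ_k |c_k| r^k
  = |-2|·1^0 + |-4|·1^1 + |3|·1^2
  = 2 + 4 + 3 = 9.
This bounds M(r) := max_{|z|=r} |p(z)| from above; equality holds iff all terms c_k z^k can be made to align in phase at a single z on |z|=r.
Part (b). At z = 1 (real, on the circle |z| = r):
  p(1) = (-2)·1^0 + (-4)·1^1 + (3)·1^2 = -3.
  |p(1)| = 3.
Check: |p(1)| = 3 ≤ 9 = M_tri(1). ✓ Equality does not hold at z = 1 (the coefficients have mixed signs, so the terms do not all align in phase there).

M_tri(1) = 9; |p(1)| = 3; equality at z=1: no.


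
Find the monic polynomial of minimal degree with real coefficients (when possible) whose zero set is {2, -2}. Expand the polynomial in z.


The polynomial is p(z) = ∏_{α ∈ S} (z − α), where S = {2, -2}.
Expanding the product yields: p(z) = z^2 -4.
The resulting polynomial has degree 2 and real coefficients as required.

p(z) = z^2 -4.


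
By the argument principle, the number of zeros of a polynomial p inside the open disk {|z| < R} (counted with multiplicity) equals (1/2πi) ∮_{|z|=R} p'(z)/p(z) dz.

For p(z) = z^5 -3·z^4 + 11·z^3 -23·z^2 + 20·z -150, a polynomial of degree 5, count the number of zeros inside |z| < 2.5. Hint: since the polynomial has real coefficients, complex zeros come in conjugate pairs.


The zeros of p are: 3, (1 + 3i), (1 - 3i), (-1 + 2i), (-1 - 2i).
Their magnitudes are: 3, 3.162, 3.162, 2.236, 2.236.
Zeros with |z| < R = 2.5: (-1 + 2i), (-1 - 2i).
Count = 2.
By the argument principle, (1/2πi) ∮_{|z|=R} p'(z)/p(z) dz equals exactly this count.

Number of zeros inside |z| < 2.5: 2.


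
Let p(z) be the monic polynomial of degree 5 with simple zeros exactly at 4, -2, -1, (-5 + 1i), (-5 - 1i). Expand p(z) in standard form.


The polynomial is p(z) = ∏_{α ∈ S} (z − α), where S = {4, -2, -1, (-5 + 1i), (-5 - 1i)}.
Expanding the product yields: p(z) = z^5 + 9·z^4 + 6·z^3 -134·z^2 -340·z -208.
Note conjugate pairs combine to real quadratics: (z − (-5+1i))(z − (-5−1i)) = z² + 10z + 26.
The resulting polynomial has degree 5 and real coefficients as required.

p(z) = z^5 + 9·z^4 + 6·z^3 -134·z^2 -340·z -208.


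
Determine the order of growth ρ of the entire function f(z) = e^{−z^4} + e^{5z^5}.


Each summand is entire of order 4 and 5 respectively (as in the single-exponential case). The order of a sum is at most the max of the orders, so ρ ≤ 5. For the lower bound: on |z|=r choose arg z so that 5z^5 is real positive; then |e^{5z^5}| = e^{5r^5} while |e^{-1z^4}| ≤ e^{1r^4} = o(e^{5r^5}). So |f| ≥ e^{5r^5}(1 − o(1)) and ρ ≥ 5. Hence ρ = max(4, 5) = 5.
Therefore ρ = 5.

Order ρ = 5.


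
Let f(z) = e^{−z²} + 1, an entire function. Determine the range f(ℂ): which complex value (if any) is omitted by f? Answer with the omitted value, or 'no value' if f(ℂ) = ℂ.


Little Picard bounds the complement of f(ℂ) to at most one point.
The exponent g(z) = −z² is a nonconstant polynomial, hence surjective onto ℂ. So e^{g(z)} takes every value in {e^w : w ∈ ℂ} = ℂ ∖ {0}. Adding 1 shifts the range to ℂ ∖ {1}. f omits exactly 1.

Omitted value: 1.


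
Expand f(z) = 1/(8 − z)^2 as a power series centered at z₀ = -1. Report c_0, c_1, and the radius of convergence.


Let w = z − z₀, so z = z₀ + w.
Then 8 − z = 8 − (z₀ + w) = (8 − z₀) − w = 9 − w.
f(z) = 1/(9 − w)^2 = (1/(9)^2) · (1 − w/(9))^{−2}.
By the binomial series (1−u)^{−2} = Σ_{n≥0} C(n+1, 1) u^n for |u|<1, with u = w/(9):
  c_n = C(n+1, 1) / (9)^(n+2).
  c_0 = 1/(9)^2 = 1/81.
  c_1 = 2/(9)^3 = 2/729.
The series is valid for |w/d| < 1, i.e. |z − z₀| < |d|.
Radius of convergence: R = |8 − z₀| = |9| = 9 (distance from z₀ to the singularity z = 8).

c_0 = 1/81, c_1 = 2/729; R = 9.


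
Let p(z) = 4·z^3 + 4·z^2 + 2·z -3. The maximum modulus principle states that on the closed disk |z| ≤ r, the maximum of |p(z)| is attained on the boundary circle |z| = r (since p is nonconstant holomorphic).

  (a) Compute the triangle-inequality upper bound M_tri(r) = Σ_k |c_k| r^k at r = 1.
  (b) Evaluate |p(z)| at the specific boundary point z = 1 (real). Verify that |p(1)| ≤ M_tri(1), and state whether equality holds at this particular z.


Coefficients: c_0 = -3, c_1 = 2, c_2 = 4, c_3 = 4. Radius r = 1.
Part (a). Triangle bound: M_tri(r) = Σ_k |c_k| r^k
  = |-3|·1^0 + |2|·1^1 + |4|·1^2 + |4|·1^3
  = 3 + 2 + 4 + 4 = 13.
This bounds M(r) := max_{|z|=r} |p(z)| from above; equality holds iff all terms c_k z^k can be made to align in phase at a single z on |z|=r.
Part (b). At z = 1 (real, on the circle |z| = r):
  p(1) = (-3)·1^0 + (2)·1^1 + (4)·1^2 + (4)·1^3 = 7.
  |p(1)| = 7.
Check: |p(1)| = 7 ≤ 13 = M_tri(1). ✓ Equality does not hold at z = 1 (the coefficients have mixed signs, so the terms do not all align in phase there).

M_tri(1) = 13; |p(1)| = 7; equality at z=1: no.


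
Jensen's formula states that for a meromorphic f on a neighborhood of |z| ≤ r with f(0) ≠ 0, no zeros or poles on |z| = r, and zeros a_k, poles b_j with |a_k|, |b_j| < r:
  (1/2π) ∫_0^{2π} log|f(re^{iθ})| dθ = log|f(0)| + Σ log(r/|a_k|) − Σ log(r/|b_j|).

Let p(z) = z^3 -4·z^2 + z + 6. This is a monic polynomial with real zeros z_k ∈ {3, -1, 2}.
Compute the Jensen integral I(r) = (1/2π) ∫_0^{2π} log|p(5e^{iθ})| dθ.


Zeros: -1, 2, 3; r = 5.
Inside |z| < r: -1, 2, 3. Outside (|z| ≥ r): ∅.
p(0) = 6, so log|p(0)| = log(6) = 1.7918.
Apply Jensen: I(r) = log|p(0)| + Σ_k log(r/|z_k|), summed over zeros inside |z| < r.
  log(r/|z_k|) for z_k = 3: log(5/3) = 0.5108
  log(r/|z_k|) for z_k = -1: log(5/1) = 1.6094
  log(r/|z_k|) for z_k = 2: log(5/2) = 0.9163
Sum over inside zeros: 3.0366.
I(r) = log|p(0)| + (inside sum) = 1.7918 + 3.0366 = 4.8283.
Closed form (all zeros inside, monic): I(r) = n·log(r) = 3·log(5) = 4.8283. ✓

I(r) ≈ 4.8283.


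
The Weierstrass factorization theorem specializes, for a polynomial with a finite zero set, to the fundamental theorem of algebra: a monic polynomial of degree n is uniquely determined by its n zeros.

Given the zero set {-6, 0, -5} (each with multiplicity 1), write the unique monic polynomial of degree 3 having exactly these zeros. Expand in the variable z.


The polynomial is p(z) = ∏_{α ∈ S} (z − α), where S = {-6, 0, -5}.
Expanding the product yields: p(z) = z^3 + 11·z^2 + 30·z.
The resulting polynomial has degree 3 and real coefficients as required.

p(z) = z^3 + 11·z^2 + 30·z.


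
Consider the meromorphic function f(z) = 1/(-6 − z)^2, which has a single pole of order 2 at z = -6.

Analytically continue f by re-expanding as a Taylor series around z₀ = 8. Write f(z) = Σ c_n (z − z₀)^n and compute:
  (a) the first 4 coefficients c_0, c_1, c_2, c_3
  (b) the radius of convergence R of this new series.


Let w = z − z₀, so z = z₀ + w.
Then -6 − z = -6 − (z₀ + w) = (-6 − z₀) − w = -14 − w.
f(z) = 1/(-14 − w)^2 = (1/(-14)^2) · (1 − w/(-14))^{−2}.
By the binomial series (1−u)^{−2} = Σ_{n≥0} C(n+1, 1) u^n for |u|<1, with u = w/(-14):
  c_n = C(n+1, 1) / (-14)^(n+2).
  c_0 = 1/(-14)^2 = 1/196.
  c_1 = 2/(-14)^3 = -1/1372.
  c_2 = 3/(-14)^4 = 3/38416.
  c_3 = 4/(-14)^5 = -1/134456.
The series is valid for |w/d| < 1, i.e. |z − z₀| < |d|.
Radius of convergence: R = |-6 − z₀| = |-14| = 14 (distance from z₀ to the singularity z = -6).

c_0 = 1/196, c_1 = -1/1372, c_2 = 3/38416, c_3 = -1/134456; R = 14.
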